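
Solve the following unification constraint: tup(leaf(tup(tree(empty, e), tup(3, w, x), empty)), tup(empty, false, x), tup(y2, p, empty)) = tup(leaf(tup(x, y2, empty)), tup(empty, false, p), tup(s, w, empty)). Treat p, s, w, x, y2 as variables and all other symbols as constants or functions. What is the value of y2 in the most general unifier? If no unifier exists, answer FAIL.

tup(3, tree(empty, e), tree(empty, e))

Decompose tup/3: leaf(tup(tree(empty, e), tup(3, w, x), empty)) = leaf(tup(x, y2, empty)),  tup(empty, false, x) = tup(empty, false, p),  tup(y2, p, empty) = tup(s, w, empty).
Decompose leaf/1: tup(tree(empty, e), tup(3, w, x), empty) = tup(x, y2, empty).
Decompose tup/3: tree(empty, e) = x,  tup(3, w, x) = y2,  empty = empty.
Bind x := tree(empty, e); substituting into the 2 remaining equations that mention x gives: tup(3, w, tree(empty, e)) = y2,  tup(empty, false, tree(empty, e)) = tup(empty, false, p).
Bind y2 := tup(3, w, tree(empty, e)); substituting into the one remaining equation that mentions y2 gives: tup(tup(3, w, tree(empty, e)), p, empty) = tup(s, w, empty).
Delete trivial equation empty = empty.
Decompose tup/3: empty = empty,  false = false,  tree(empty, e) = p.
Delete trivial equation empty = empty.
Delete trivial equation false = false.
Bind p := tree(empty, e); substituting into the remaining equation gives: tup(tup(3, w, tree(empty, e)), tree(empty, e), empty) = tup(s, w, empty).
Decompose tup/3: tup(3, w, tree(empty, e)) = s,  tree(empty, e) = w,  empty = empty.
Bind s := tup(3, w, tree(empty, e)); no other remaining equation mentions s.
Bind w := tree(empty, e); no other remaining equation mentions w. Substituting into the earlier bindings gives y2 := tup(3, tree(empty, e), tree(empty, e)), s := tup(3, tree(empty, e), tree(empty, e)).
Delete trivial equation empty = empty.
MGU = { x -> tree(empty, e), y2 -> tup(3, tree(empty, e), tree(empty, e)), p -> tree(empty, e), s -> tup(3, tree(empty, e), tree(empty, e)), w -> tree(empty, e) }, so y2 -> tup(3, tree(empty, e), tree(empty, e)).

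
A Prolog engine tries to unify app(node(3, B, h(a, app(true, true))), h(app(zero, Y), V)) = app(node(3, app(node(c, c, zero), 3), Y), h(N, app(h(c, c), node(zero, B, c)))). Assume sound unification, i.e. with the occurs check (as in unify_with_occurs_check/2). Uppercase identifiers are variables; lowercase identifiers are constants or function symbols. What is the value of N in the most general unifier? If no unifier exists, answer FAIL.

app(zero, h(a, app(true, true)))

Decompose app/2: node(3, B, h(a, app(true, true))) = node(3, app(node(c, c, zero), 3), Y),  h(app(zero, Y), V) = h(N, app(h(c, c), node(zero, B, c))).
Decompose node/3: 3 = 3,  B = app(node(c, c, zero), 3),  h(a, app(true, true)) = Y.
Delete trivial equation 3 = 3.
Bind B := app(node(c, c, zero), 3); substituting into the one remaining equation that mentions B gives: h(app(zero, Y), V) = h(N, app(h(c, c), node(zero, app(node(c, c, zero), 3), c))).
Bind Y := h(a, app(true, true)); substituting into the remaining equation gives: h(app(zero, h(a, app(true, true))), V) = h(N, app(h(c, c), node(zero, app(node(c, c, zero), 3), c))).
Decompose h/2: app(zero, h(a, app(true, true))) = N,  V = app(h(c, c), node(zero, app(node(c, c, zero), 3), c)).
Bind N := app(zero, h(a, app(true, true))); no other remaining equation mentions N.
Bind V := app(h(c, c), node(zero, app(node(c, c, zero), 3), c)).
MGU = { B -> app(node(c, c, zero), 3), Y -> h(a, app(true, true)), N -> app(zero, h(a, app(true, true))), V -> app(h(c, c), node(zero, app(node(c, c, zero), 3), c)) }, so N -> app(zero, h(a, app(true, true))).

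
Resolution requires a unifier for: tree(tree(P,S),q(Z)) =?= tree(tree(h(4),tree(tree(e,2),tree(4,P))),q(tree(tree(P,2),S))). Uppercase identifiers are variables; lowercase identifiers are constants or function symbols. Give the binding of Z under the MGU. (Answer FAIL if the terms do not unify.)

Decompose tree/2: tree(P,S) =?= tree(h(4),tree(tree(e,2),tree(4,P))),  q(Z) =?= q(tree(tree(P,2),S)).
Decompose tree/2: P =?= h(4),  S =?= tree(tree(e,2),tree(4,P)).
Bind P := h(4); substituting into the remaining equations gives: S =?= tree(tree(e,2),tree(4,h(4))),  q(Z) =?= q(tree(tree(h(4),2),S)).
Bind S := tree(tree(e,2),tree(4,h(4))); substituting into the remaining equation gives: q(Z) =?= q(tree(tree(h(4),2),tree(tree(e,2),tree(4,h(4))))).
Decompose q/1: Z =?= tree(tree(h(4),2),tree(tree(e,2),tree(4,h(4)))).
Bind Z := tree(tree(h(4),2),tree(tree(e,2),tree(4,h(4)))).
MGU = { P -> h(4), S -> tree(tree(e,2),tree(4,h(4))), Z -> tree(tree(h(4),2),tree(tree(e,2),tree(4,h(4)))) }, so Z -> tree(tree(h(4),2),tree(tree(e,2),tree(4,h(4)))).

tree(tree(h(4),2),tree(tree(e,2),tree(4,h(4))))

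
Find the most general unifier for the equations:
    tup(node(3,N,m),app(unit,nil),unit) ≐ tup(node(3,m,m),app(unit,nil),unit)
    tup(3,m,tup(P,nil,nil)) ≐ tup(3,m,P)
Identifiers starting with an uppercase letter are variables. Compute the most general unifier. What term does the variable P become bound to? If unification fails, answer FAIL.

Decompose tup/3: node(3,N,m) ≐ node(3,m,m),  app(unit,nil) ≐ app(unit,nil),  unit ≐ unit.
Decompose node/3: 3 ≐ 3,  N ≐ m,  m ≐ m.
Delete trivial equation 3 ≐ 3.
Bind N := m; no other remaining equation mentions N.
Delete trivial equation m ≐ m.
Delete trivial equation app(unit,nil) ≐ app(unit,nil).
Delete trivial equation unit ≐ unit.
Decompose tup/3: 3 ≐ 3,  m ≐ m,  tup(P,nil,nil) ≐ P.
Delete trivial equation 3 ≐ 3.
Delete trivial equation m ≐ m.
Occurs check fails: P occurs in tup(P,nil,nil); the equation P ≐ tup(P,nil,nil) has no finite solution.

FAIL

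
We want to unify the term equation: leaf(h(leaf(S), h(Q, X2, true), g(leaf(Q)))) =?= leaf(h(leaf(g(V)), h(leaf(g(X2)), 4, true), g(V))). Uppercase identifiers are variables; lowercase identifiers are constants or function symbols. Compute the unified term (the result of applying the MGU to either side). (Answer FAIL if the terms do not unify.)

leaf(h(leaf(g(leaf(leaf(g(4))))), h(leaf(g(4)), 4, true), g(leaf(leaf(g(4))))))

Decompose leaf/1: h(leaf(S), h(Q, X2, true), g(leaf(Q))) =?= h(leaf(g(V)), h(leaf(g(X2)), 4, true), g(V)).
Decompose h/3: leaf(S) =?= leaf(g(V)),  h(Q, X2, true) =?= h(leaf(g(X2)), 4, true),  g(leaf(Q)) =?= g(V).
Decompose leaf/1: S =?= g(V).
Bind S := g(V); no other remaining equation mentions S.
Decompose h/3: Q =?= leaf(g(X2)),  X2 =?= 4,  true =?= true.
Bind Q := leaf(g(X2)); substituting into the one remaining equation that mentions Q gives: g(leaf(leaf(g(X2)))) =?= g(V).
Bind X2 := 4; substituting into the one remaining equation that mentions X2 gives: g(leaf(leaf(g(4)))) =?= g(V). Substituting into the earlier binding gives Q := leaf(g(4)).
Delete trivial equation true =?= true.
Decompose g/1: leaf(leaf(g(4))) =?= V.
Bind V := leaf(leaf(g(4))). Substituting into the earlier binding gives S := g(leaf(leaf(g(4)))).
Applying the MGU to either side gives leaf(h(leaf(g(leaf(leaf(g(4))))), h(leaf(g(4)), 4, true), g(leaf(leaf(g(4)))))).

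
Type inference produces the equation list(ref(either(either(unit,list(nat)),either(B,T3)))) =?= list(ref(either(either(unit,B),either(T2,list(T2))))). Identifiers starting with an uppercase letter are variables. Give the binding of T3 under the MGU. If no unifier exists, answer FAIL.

Decompose list/1: ref(either(either(unit,list(nat)),either(B,T3))) =?= ref(either(either(unit,B),either(T2,list(T2)))).
Decompose ref/1: either(either(unit,list(nat)),either(B,T3)) =?= either(either(unit,B),either(T2,list(T2))).
Decompose either/2: either(unit,list(nat)) =?= either(unit,B),  either(B,T3) =?= either(T2,list(T2)).
Decompose either/2: unit =?= unit,  list(nat) =?= B.
Delete trivial equation unit =?= unit.
Bind B := list(nat); substituting into the remaining equation gives: either(list(nat),T3) =?= either(T2,list(T2)).
Decompose either/2: list(nat) =?= T2,  T3 =?= list(T2).
Bind T2 := list(nat); substituting into the remaining equation gives: T3 =?= list(list(nat)).
Bind T3 := list(list(nat)).
MGU = { B -> list(nat), T2 -> list(nat), T3 -> list(list(nat)) }, so T3 -> list(list(nat)).

list(list(nat))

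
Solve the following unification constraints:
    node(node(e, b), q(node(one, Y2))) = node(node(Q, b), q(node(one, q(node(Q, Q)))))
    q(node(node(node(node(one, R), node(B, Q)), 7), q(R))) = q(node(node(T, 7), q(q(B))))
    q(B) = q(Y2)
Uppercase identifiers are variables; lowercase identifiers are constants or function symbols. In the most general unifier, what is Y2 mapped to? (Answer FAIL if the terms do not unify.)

Decompose node/2: node(e, b) = node(Q, b),  q(node(one, Y2)) = q(node(one, q(node(Q, Q)))).
Decompose node/2: e = Q,  b = b.
Bind Q := e; substituting into the 2 remaining equations that mention Q gives: q(node(one, Y2)) = q(node(one, q(node(e, e)))),  q(node(node(node(node(one, R), node(B, e)), 7), q(R))) = q(node(node(T, 7), q(q(B)))).
Delete trivial equation b = b.
Decompose q/1: node(one, Y2) = node(one, q(node(e, e))).
Decompose node/2: one = one,  Y2 = q(node(e, e)).
Delete trivial equation one = one.
Bind Y2 := q(node(e, e)); substituting into the one remaining equation that mentions Y2 gives: q(B) = q(q(node(e, e))).
Decompose q/1: node(node(node(node(one, R), node(B, e)), 7), q(R)) = node(node(T, 7), q(q(B))).
Decompose node/2: node(node(node(one, R), node(B, e)), 7) = node(T, 7),  q(R) = q(q(B)).
Decompose node/2: node(node(one, R), node(B, e)) = T,  7 = 7.
Bind T := node(node(one, R), node(B, e)); no other remaining equation mentions T.
Delete trivial equation 7 = 7.
Decompose q/1: R = q(B).
Bind R := q(B); no other remaining equation mentions R. Substituting into the earlier binding gives T := node(node(one, q(B)), node(B, e)).
Decompose q/1: B = q(node(e, e)).
Bind B := q(node(e, e)). Substituting into the earlier bindings gives T := node(node(one, q(q(node(e, e)))), node(q(node(e, e)), e)), R := q(q(node(e, e))).
MGU = { Q := e, Y2 := q(node(e, e)), T := node(node(one, q(q(node(e, e)))), node(q(node(e, e)), e)), R := q(q(node(e, e))), B := q(node(e, e)) }, so Y2 := q(node(e, e)).

q(node(e, e))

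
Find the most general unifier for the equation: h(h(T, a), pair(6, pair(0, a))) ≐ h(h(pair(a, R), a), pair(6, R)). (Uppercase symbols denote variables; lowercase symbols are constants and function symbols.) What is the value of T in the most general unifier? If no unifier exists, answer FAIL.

Decompose h/2: h(T, a) ≐ h(pair(a, R), a),  pair(6, pair(0, a)) ≐ pair(6, R).
Decompose h/2: T ≐ pair(a, R),  a ≐ a.
Bind T := pair(a, R); no other remaining equation mentions T.
Delete trivial equation a ≐ a.
Decompose pair/2: 6 ≐ 6,  pair(0, a) ≐ R.
Delete trivial equation 6 ≐ 6.
Bind R := pair(0, a). Substituting into the earlier binding gives T := pair(a, pair(0, a)).
MGU = { T ↦ pair(a, pair(0, a)), R ↦ pair(0, a) }, so T ↦ pair(a, pair(0, a)).

pair(a, pair(0, a))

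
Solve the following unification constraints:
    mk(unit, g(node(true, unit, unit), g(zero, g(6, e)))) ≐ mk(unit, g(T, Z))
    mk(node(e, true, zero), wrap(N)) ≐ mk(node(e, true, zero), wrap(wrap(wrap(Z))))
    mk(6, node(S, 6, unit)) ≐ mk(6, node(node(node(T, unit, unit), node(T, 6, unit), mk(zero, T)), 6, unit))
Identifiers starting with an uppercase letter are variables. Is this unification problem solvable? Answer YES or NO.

Decompose mk/2: unit ≐ unit,  g(node(true, unit, unit), g(zero, g(6, e))) ≐ g(T, Z).
Delete trivial equation unit ≐ unit.
Decompose g/2: node(true, unit, unit) ≐ T,  g(zero, g(6, e)) ≐ Z.
Bind T := node(true, unit, unit); substituting into the one remaining equation that mentions T gives: mk(6, node(S, 6, unit)) ≐ mk(6, node(node(node(node(true, unit, unit), unit, unit), node(node(true, unit, unit), 6, unit), mk(zero, node(true, unit, unit))), 6, unit)).
Bind Z := g(zero, g(6, e)); substituting into the one remaining equation that mentions Z gives: mk(node(e, true, zero), wrap(N)) ≐ mk(node(e, true, zero), wrap(wrap(wrap(g(zero, g(6, e)))))).
Decompose mk/2: node(e, true, zero) ≐ node(e, true, zero),  wrap(N) ≐ wrap(wrap(wrap(g(zero, g(6, e))))).
Delete trivial equation node(e, true, zero) ≐ node(e, true, zero).
Decompose wrap/1: N ≐ wrap(wrap(g(zero, g(6, e)))).
Bind N := wrap(wrap(g(zero, g(6, e)))); no other remaining equation mentions N.
Decompose mk/2: 6 ≐ 6,  node(S, 6, unit) ≐ node(node(node(node(true, unit, unit), unit, unit), node(node(true, unit, unit), 6, unit), mk(zero, node(true, unit, unit))), 6, unit).
Delete trivial equation 6 ≐ 6.
Decompose node/3: S ≐ node(node(node(true, unit, unit), unit, unit), node(node(true, unit, unit), 6, unit), mk(zero, node(true, unit, unit))),  6 ≐ 6,  unit ≐ unit.
Bind S := node(node(node(true, unit, unit), unit, unit), node(node(true, unit, unit), 6, unit), mk(zero, node(true, unit, unit))); no other remaining equation mentions S.
Delete trivial equation 6 ≐ 6.
Delete trivial equation unit ≐ unit.
No equations remain and no clash or occurs-check failure arose, so a unifier exists.

YES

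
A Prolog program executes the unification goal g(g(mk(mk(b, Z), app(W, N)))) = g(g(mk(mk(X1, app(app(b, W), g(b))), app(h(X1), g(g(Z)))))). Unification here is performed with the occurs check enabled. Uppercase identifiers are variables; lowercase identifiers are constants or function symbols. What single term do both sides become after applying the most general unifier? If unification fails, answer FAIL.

g(g(mk(mk(b, app(app(b, h(b)), g(b))), app(h(b), g(g(app(app(b, h(b)), g(b))))))))

Decompose g/1: g(mk(mk(b, Z), app(W, N))) = g(mk(mk(X1, app(app(b, W), g(b))), app(h(X1), g(g(Z))))).
Decompose g/1: mk(mk(b, Z), app(W, N)) = mk(mk(X1, app(app(b, W), g(b))), app(h(X1), g(g(Z)))).
Decompose mk/2: mk(b, Z) = mk(X1, app(app(b, W), g(b))),  app(W, N) = app(h(X1), g(g(Z))).
Decompose mk/2: b = X1,  Z = app(app(b, W), g(b)).
Bind X1 := b; substituting into the one remaining equation that mentions X1 gives: app(W, N) = app(h(b), g(g(Z))).
Bind Z := app(app(b, W), g(b)); substituting into the remaining equation gives: app(W, N) = app(h(b), g(g(app(app(b, W), g(b))))).
Decompose app/2: W = h(b),  N = g(g(app(app(b, W), g(b)))).
Bind W := h(b); substituting into the remaining equation gives: N = g(g(app(app(b, h(b)), g(b)))). Substituting into the earlier binding gives Z := app(app(b, h(b)), g(b)).
Bind N := g(g(app(app(b, h(b)), g(b)))).
Applying the MGU to either side gives g(g(mk(mk(b, app(app(b, h(b)), g(b))), app(h(b), g(g(app(app(b, h(b)), g(b)))))))).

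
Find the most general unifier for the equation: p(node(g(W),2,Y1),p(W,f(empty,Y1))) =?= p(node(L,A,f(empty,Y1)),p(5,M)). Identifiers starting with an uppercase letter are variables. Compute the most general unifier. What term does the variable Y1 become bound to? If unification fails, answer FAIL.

Decompose p/2: node(g(W),2,Y1) =?= node(L,A,f(empty,Y1)),  p(W,f(empty,Y1)) =?= p(5,M).
Decompose node/3: g(W) =?= L,  2 =?= A,  Y1 =?= f(empty,Y1).
Bind L := g(W); no other remaining equation mentions L.
Bind A := 2; no other remaining equation mentions A.
Occurs check fails: Y1 occurs in f(empty,Y1); the equation Y1 =?= f(empty,Y1) has no finite solution.

FAIL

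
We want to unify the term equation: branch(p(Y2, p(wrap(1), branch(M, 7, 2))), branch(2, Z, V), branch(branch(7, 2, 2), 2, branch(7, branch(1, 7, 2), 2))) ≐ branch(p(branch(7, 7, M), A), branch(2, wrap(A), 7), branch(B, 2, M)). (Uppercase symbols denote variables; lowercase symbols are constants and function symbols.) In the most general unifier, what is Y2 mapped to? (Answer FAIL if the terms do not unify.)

branch(7, 7, branch(7, branch(1, 7, 2), 2))

Decompose branch/3: p(Y2, p(wrap(1), branch(M, 7, 2))) ≐ p(branch(7, 7, M), A),  branch(2, Z, V) ≐ branch(2, wrap(A), 7),  branch(branch(7, 2, 2), 2, branch(7, branch(1, 7, 2), 2)) ≐ branch(B, 2, M).
Decompose p/2: Y2 ≐ branch(7, 7, M),  p(wrap(1), branch(M, 7, 2)) ≐ A.
Bind Y2 := branch(7, 7, M); no other remaining equation mentions Y2.
Bind A := p(wrap(1), branch(M, 7, 2)); substituting into the one remaining equation that mentions A gives: branch(2, Z, V) ≐ branch(2, wrap(p(wrap(1), branch(M, 7, 2))), 7).
Decompose branch/3: 2 ≐ 2,  Z ≐ wrap(p(wrap(1), branch(M, 7, 2))),  V ≐ 7.
Delete trivial equation 2 ≐ 2.
Bind Z := wrap(p(wrap(1), branch(M, 7, 2))); no other remaining equation mentions Z.
Bind V := 7; no other remaining equation mentions V.
Decompose branch/3: branch(7, 2, 2) ≐ B,  2 ≐ 2,  branch(7, branch(1, 7, 2), 2) ≐ M.
Bind B := branch(7, 2, 2); no other remaining equation mentions B.
Delete trivial equation 2 ≐ 2.
Bind M := branch(7, branch(1, 7, 2), 2). Substituting into the earlier bindings gives Y2 := branch(7, 7, branch(7, branch(1, 7, 2), 2)), A := p(wrap(1), branch(branch(7, branch(1, 7, 2), 2), 7, 2)), Z := wrap(p(wrap(1), branch(branch(7, branch(1, 7, 2), 2), 7, 2))).
MGU = { Y2 -> branch(7, 7, branch(7, branch(1, 7, 2), 2)), A -> p(wrap(1), branch(branch(7, branch(1, 7, 2), 2), 7, 2)), Z -> wrap(p(wrap(1), branch(branch(7, branch(1, 7, 2), 2), 7, 2))), V -> 7, B -> branch(7, 2, 2), M -> branch(7, branch(1, 7, 2), 2) }, so Y2 -> branch(7, 7, branch(7, branch(1, 7, 2), 2)).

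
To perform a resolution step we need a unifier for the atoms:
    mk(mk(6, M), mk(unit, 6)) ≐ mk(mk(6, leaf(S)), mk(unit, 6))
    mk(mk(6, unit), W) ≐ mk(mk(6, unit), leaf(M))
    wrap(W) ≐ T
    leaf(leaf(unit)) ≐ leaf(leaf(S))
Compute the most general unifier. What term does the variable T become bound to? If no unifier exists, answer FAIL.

Decompose mk/2: mk(6, M) ≐ mk(6, leaf(S)),  mk(unit, 6) ≐ mk(unit, 6).
Decompose mk/2: 6 ≐ 6,  M ≐ leaf(S).
Delete trivial equation 6 ≐ 6.
Bind M := leaf(S); substituting into the one remaining equation that mentions M gives: mk(mk(6, unit), W) ≐ mk(mk(6, unit), leaf(leaf(S))).
Delete trivial equation mk(unit, 6) ≐ mk(unit, 6).
Decompose mk/2: mk(6, unit) ≐ mk(6, unit),  W ≐ leaf(leaf(S)).
Delete trivial equation mk(6, unit) ≐ mk(6, unit).
Bind W := leaf(leaf(S)); substituting into the one remaining equation that mentions W gives: wrap(leaf(leaf(S))) ≐ T.
Bind T := wrap(leaf(leaf(S))); no other remaining equation mentions T.
Decompose leaf/1: leaf(unit) ≐ leaf(S).
Decompose leaf/1: unit ≐ S.
Bind S := unit. Substituting into the earlier bindings gives M := leaf(unit), W := leaf(leaf(unit)), T := wrap(leaf(leaf(unit))).
MGU = { M := leaf(unit), W := leaf(leaf(unit)), T := wrap(leaf(leaf(unit))), S := unit }, so T := wrap(leaf(leaf(unit))).

wrap(leaf(leaf(unit)))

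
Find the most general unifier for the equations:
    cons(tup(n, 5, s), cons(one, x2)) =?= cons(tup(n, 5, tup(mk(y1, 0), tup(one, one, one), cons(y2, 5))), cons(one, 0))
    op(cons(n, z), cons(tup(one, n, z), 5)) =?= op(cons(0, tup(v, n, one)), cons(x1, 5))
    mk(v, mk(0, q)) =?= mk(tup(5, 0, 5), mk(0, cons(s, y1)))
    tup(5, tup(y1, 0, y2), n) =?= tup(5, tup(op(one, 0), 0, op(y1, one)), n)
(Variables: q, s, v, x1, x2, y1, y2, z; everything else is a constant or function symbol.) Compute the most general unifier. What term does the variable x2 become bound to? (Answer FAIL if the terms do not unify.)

Decompose cons/2: tup(n, 5, s) =?= tup(n, 5, tup(mk(y1, 0), tup(one, one, one), cons(y2, 5))),  cons(one, x2) =?= cons(one, 0).
Decompose tup/3: n =?= n,  5 =?= 5,  s =?= tup(mk(y1, 0), tup(one, one, one), cons(y2, 5)).
Delete trivial equation n =?= n.
Delete trivial equation 5 =?= 5.
Bind s := tup(mk(y1, 0), tup(one, one, one), cons(y2, 5)); substituting into the one remaining equation that mentions s gives: mk(v, mk(0, q)) =?= mk(tup(5, 0, 5), mk(0, cons(tup(mk(y1, 0), tup(one, one, one), cons(y2, 5)), y1))).
Decompose cons/2: one =?= one,  x2 =?= 0.
Delete trivial equation one =?= one.
Bind x2 := 0; no other remaining equation mentions x2.
Decompose op/2: cons(n, z) =?= cons(0, tup(v, n, one)),  cons(tup(one, n, z), 5) =?= cons(x1, 5).
Decompose cons/2: n =?= 0,  z =?= tup(v, n, one).
Clash: constants n and 0 differ; no unifier exists.

FAIL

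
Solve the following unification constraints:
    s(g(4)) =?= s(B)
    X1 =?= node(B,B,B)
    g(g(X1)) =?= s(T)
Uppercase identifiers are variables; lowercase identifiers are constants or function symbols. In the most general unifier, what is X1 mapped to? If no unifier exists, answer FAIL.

Decompose s/1: g(4) =?= B.
Bind B := g(4); substituting into the one remaining equation that mentions B gives: X1 =?= node(g(4),g(4),g(4)).
Bind X1 := node(g(4),g(4),g(4)); substituting into the remaining equation gives: g(g(node(g(4),g(4),g(4)))) =?= s(T).
Clash: head symbols differ (g/1 vs s/1); no unifier exists.

FAIL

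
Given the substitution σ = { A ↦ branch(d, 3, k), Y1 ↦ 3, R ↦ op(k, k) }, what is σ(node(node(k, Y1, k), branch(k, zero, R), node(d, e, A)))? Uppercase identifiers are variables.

Replace each occurrence of A with branch(d, 3, k).
Replace each occurrence of Y1 with 3.
Replace each occurrence of R with op(k, k).
Result: node(node(k, 3, k), branch(k, zero, op(k, k)), node(d, e, branch(d, 3, k))).

node(node(k, 3, k), branch(k, zero, op(k, k)), node(d, e, branch(d, 3, k)))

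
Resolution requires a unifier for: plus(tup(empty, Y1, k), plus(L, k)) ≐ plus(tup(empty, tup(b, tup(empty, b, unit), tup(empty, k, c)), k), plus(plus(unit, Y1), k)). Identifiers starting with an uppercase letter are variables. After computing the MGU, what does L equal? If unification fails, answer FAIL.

Decompose plus/2: tup(empty, Y1, k) ≐ tup(empty, tup(b, tup(empty, b, unit), tup(empty, k, c)), k),  plus(L, k) ≐ plus(plus(unit, Y1), k).
Decompose tup/3: empty ≐ empty,  Y1 ≐ tup(b, tup(empty, b, unit), tup(empty, k, c)),  k ≐ k.
Delete trivial equation empty ≐ empty.
Bind Y1 := tup(b, tup(empty, b, unit), tup(empty, k, c)); substituting into the one remaining equation that mentions Y1 gives: plus(L, k) ≐ plus(plus(unit, tup(b, tup(empty, b, unit), tup(empty, k, c))), k).
Delete trivial equation k ≐ k.
Decompose plus/2: L ≐ plus(unit, tup(b, tup(empty, b, unit), tup(empty, k, c))),  k ≐ k.
Bind L := plus(unit, tup(b, tup(empty, b, unit), tup(empty, k, c))); no other remaining equation mentions L.
Delete trivial equation k ≐ k.
MGU = { Y1 -> tup(b, tup(empty, b, unit), tup(empty, k, c)), L -> plus(unit, tup(b, tup(empty, b, unit), tup(empty, k, c))) }, so L -> plus(unit, tup(b, tup(empty, b, unit), tup(empty, k, c))).

plus(unit, tup(b, tup(empty, b, unit), tup(empty, k, c)))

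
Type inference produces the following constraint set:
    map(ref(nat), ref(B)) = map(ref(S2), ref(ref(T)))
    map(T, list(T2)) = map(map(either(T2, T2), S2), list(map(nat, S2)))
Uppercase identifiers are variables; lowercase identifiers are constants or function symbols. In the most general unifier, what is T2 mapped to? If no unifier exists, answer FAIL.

Decompose map/2: ref(nat) = ref(S2),  ref(B) = ref(ref(T)).
Decompose ref/1: nat = S2.
Bind S2 := nat; substituting into the one remaining equation that mentions S2 gives: map(T, list(T2)) = map(map(either(T2, T2), nat), list(map(nat, nat))).
Decompose ref/1: B = ref(T).
Bind B := ref(T); no other remaining equation mentions B.
Decompose map/2: T = map(either(T2, T2), nat),  list(T2) = list(map(nat, nat)).
Bind T := map(either(T2, T2), nat); no other remaining equation mentions T. Substituting into the earlier binding gives B := ref(map(either(T2, T2), nat)).
Decompose list/1: T2 = map(nat, nat).
Bind T2 := map(nat, nat). Substituting into the earlier bindings gives B := ref(map(either(map(nat, nat), map(nat, nat)), nat)), T := map(either(map(nat, nat), map(nat, nat)), nat).
MGU = { S2 -> nat, B -> ref(map(either(map(nat, nat), map(nat, nat)), nat)), T -> map(either(map(nat, nat), map(nat, nat)), nat), T2 -> map(nat, nat) }, so T2 -> map(nat, nat).

map(nat, nat)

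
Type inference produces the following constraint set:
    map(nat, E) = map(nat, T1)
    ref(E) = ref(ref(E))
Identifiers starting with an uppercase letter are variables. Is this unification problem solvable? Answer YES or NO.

NO

Decompose map/2: nat = nat,  E = T1.
Delete trivial equation nat = nat.
Bind E := T1; substituting into the remaining equation gives: ref(T1) = ref(ref(T1)).
Decompose ref/1: T1 = ref(T1).
Occurs check fails: T1 occurs in ref(T1); the equation T1 = ref(T1) has no finite solution.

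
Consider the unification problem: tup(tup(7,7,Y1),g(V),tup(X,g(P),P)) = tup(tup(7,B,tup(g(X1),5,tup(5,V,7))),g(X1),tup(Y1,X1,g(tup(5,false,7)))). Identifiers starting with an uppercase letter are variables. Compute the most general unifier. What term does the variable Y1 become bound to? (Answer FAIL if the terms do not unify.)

tup(g(g(g(tup(5,false,7)))),5,tup(5,g(g(tup(5,false,7))),7))

Decompose tup/3: tup(7,7,Y1) = tup(7,B,tup(g(X1),5,tup(5,V,7))),  g(V) = g(X1),  tup(X,g(P),P) = tup(Y1,X1,g(tup(5,false,7))).
Decompose tup/3: 7 = 7,  7 = B,  Y1 = tup(g(X1),5,tup(5,V,7)).
Delete trivial equation 7 = 7.
Bind B := 7; no other remaining equation mentions B.
Bind Y1 := tup(g(X1),5,tup(5,V,7)); substituting into the one remaining equation that mentions Y1 gives: tup(X,g(P),P) = tup(tup(g(X1),5,tup(5,V,7)),X1,g(tup(5,false,7))).
Decompose g/1: V = X1.
Bind V := X1; substituting into the remaining equation gives: tup(X,g(P),P) = tup(tup(g(X1),5,tup(5,X1,7)),X1,g(tup(5,false,7))). Substituting into the earlier binding gives Y1 := tup(g(X1),5,tup(5,X1,7)).
Decompose tup/3: X = tup(g(X1),5,tup(5,X1,7)),  g(P) = X1,  P = g(tup(5,false,7)).
Bind X := tup(g(X1),5,tup(5,X1,7)); no other remaining equation mentions X.
Bind X1 := g(P); no other remaining equation mentions X1. Substituting into the earlier bindings gives Y1 := tup(g(g(P)),5,tup(5,g(P),7)), V := g(P), X := tup(g(g(P)),5,tup(5,g(P),7)).
Bind P := g(tup(5,false,7)). Substituting into the earlier bindings gives Y1 := tup(g(g(g(tup(5,false,7)))),5,tup(5,g(g(tup(5,false,7))),7)), V := g(g(tup(5,false,7))), X := tup(g(g(g(tup(5,false,7)))),5,tup(5,g(g(tup(5,false,7))),7)), X1 := g(g(tup(5,false,7))).
MGU = { B := 7, Y1 := tup(g(g(g(tup(5,false,7)))),5,tup(5,g(g(tup(5,false,7))),7)), V := g(g(tup(5,false,7))), X := tup(g(g(g(tup(5,false,7)))),5,tup(5,g(g(tup(5,false,7))),7)), X1 := g(g(tup(5,false,7))), P := g(tup(5,false,7)) }, so Y1 := tup(g(g(g(tup(5,false,7)))),5,tup(5,g(g(tup(5,false,7))),7)).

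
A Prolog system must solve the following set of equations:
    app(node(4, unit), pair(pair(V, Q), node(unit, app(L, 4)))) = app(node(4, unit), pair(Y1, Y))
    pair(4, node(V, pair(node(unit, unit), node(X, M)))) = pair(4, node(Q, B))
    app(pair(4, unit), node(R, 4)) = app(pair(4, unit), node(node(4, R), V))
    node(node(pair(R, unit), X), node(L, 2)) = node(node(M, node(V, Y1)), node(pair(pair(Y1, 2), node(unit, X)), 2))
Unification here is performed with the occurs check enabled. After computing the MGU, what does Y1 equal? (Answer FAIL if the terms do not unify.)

Decompose app/2: node(4, unit) = node(4, unit),  pair(pair(V, Q), node(unit, app(L, 4))) = pair(Y1, Y).
Delete trivial equation node(4, unit) = node(4, unit).
Decompose pair/2: pair(V, Q) = Y1,  node(unit, app(L, 4)) = Y.
Bind Y1 := pair(V, Q); substituting into the one remaining equation that mentions Y1 gives: node(node(pair(R, unit), X), node(L, 2)) = node(node(M, node(V, pair(V, Q))), node(pair(pair(pair(V, Q), 2), node(unit, X)), 2)).
Bind Y := node(unit, app(L, 4)); no other remaining equation mentions Y.
Decompose pair/2: 4 = 4,  node(V, pair(node(unit, unit), node(X, M))) = node(Q, B).
Delete trivial equation 4 = 4.
Decompose node/2: V = Q,  pair(node(unit, unit), node(X, M)) = B.
Bind V := Q; substituting into the 2 remaining equations that mention V gives: app(pair(4, unit), node(R, 4)) = app(pair(4, unit), node(node(4, R), Q)),  node(node(pair(R, unit), X), node(L, 2)) = node(node(M, node(Q, pair(Q, Q))), node(pair(pair(pair(Q, Q), 2), node(unit, X)), 2)). Substituting into the earlier binding gives Y1 := pair(Q, Q).
Bind B := pair(node(unit, unit), node(X, M)); no other remaining equation mentions B.
Decompose app/2: pair(4, unit) = pair(4, unit),  node(R, 4) = node(node(4, R), Q).
Delete trivial equation pair(4, unit) = pair(4, unit).
Decompose node/2: R = node(4, R),  4 = Q.
Occurs check fails: R occurs in node(4, R); the equation R = node(4, R) has no finite solution.

FAIL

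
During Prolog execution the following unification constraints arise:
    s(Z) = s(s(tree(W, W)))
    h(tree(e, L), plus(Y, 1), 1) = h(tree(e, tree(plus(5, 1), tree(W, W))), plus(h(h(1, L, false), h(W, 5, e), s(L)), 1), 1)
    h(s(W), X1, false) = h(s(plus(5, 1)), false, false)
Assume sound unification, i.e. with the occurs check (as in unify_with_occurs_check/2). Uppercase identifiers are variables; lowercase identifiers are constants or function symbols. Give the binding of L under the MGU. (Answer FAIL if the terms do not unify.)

Decompose s/1: Z = s(tree(W, W)).
Bind Z := s(tree(W, W)); no other remaining equation mentions Z.
Decompose h/3: tree(e, L) = tree(e, tree(plus(5, 1), tree(W, W))),  plus(Y, 1) = plus(h(h(1, L, false), h(W, 5, e), s(L)), 1),  1 = 1.
Decompose tree/2: e = e,  L = tree(plus(5, 1), tree(W, W)).
Delete trivial equation e = e.
Bind L := tree(plus(5, 1), tree(W, W)); substituting into the one remaining equation that mentions L gives: plus(Y, 1) = plus(h(h(1, tree(plus(5, 1), tree(W, W)), false), h(W, 5, e), s(tree(plus(5, 1), tree(W, W)))), 1).
Decompose plus/2: Y = h(h(1, tree(plus(5, 1), tree(W, W)), false), h(W, 5, e), s(tree(plus(5, 1), tree(W, W)))),  1 = 1.
Bind Y := h(h(1, tree(plus(5, 1), tree(W, W)), false), h(W, 5, e), s(tree(plus(5, 1), tree(W, W)))); no other remaining equation mentions Y.
Delete trivial equation 1 = 1.
Delete trivial equation 1 = 1.
Decompose h/3: s(W) = s(plus(5, 1)),  X1 = false,  false = false.
Decompose s/1: W = plus(5, 1).
Bind W := plus(5, 1); no other remaining equation mentions W. Substituting into the earlier bindings gives Z := s(tree(plus(5, 1), plus(5, 1))), L := tree(plus(5, 1), tree(plus(5, 1), plus(5, 1))), Y := h(h(1, tree(plus(5, 1), tree(plus(5, 1), plus(5, 1))), false), h(plus(5, 1), 5, e), s(tree(plus(5, 1), tree(plus(5, 1), plus(5, 1))))).
Bind X1 := false; no other remaining equation mentions X1.
Delete trivial equation false = false.
MGU = { Z = s(tree(plus(5, 1), plus(5, 1))), L = tree(plus(5, 1), tree(plus(5, 1), plus(5, 1))), Y = h(h(1, tree(plus(5, 1), tree(plus(5, 1), plus(5, 1))), false), h(plus(5, 1), 5, e), s(tree(plus(5, 1), tree(plus(5, 1), plus(5, 1))))), W = plus(5, 1), X1 = false }, so L = tree(plus(5, 1), tree(plus(5, 1), plus(5, 1))).

tree(plus(5, 1), tree(plus(5, 1), plus(5, 1)))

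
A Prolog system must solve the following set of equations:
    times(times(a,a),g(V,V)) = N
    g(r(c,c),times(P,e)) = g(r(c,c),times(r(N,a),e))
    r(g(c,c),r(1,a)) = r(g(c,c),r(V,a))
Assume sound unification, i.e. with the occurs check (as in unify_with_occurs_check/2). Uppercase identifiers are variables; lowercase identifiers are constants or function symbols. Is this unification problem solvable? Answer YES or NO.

Bind N := times(times(a,a),g(V,V)); substituting into the one remaining equation that mentions N gives: g(r(c,c),times(P,e)) = g(r(c,c),times(r(times(times(a,a),g(V,V)),a),e)).
Decompose g/2: r(c,c) = r(c,c),  times(P,e) = times(r(times(times(a,a),g(V,V)),a),e).
Delete trivial equation r(c,c) = r(c,c).
Decompose times/2: P = r(times(times(a,a),g(V,V)),a),  e = e.
Bind P := r(times(times(a,a),g(V,V)),a); no other remaining equation mentions P.
Delete trivial equation e = e.
Decompose r/2: g(c,c) = g(c,c),  r(1,a) = r(V,a).
Delete trivial equation g(c,c) = g(c,c).
Decompose r/2: 1 = V,  a = a.
Bind V := 1; no other remaining equation mentions V. Substituting into the earlier bindings gives N := times(times(a,a),g(1,1)), P := r(times(times(a,a),g(1,1)),a).
Delete trivial equation a = a.
No equations remain and no clash or occurs-check failure arose, so a unifier exists.

YES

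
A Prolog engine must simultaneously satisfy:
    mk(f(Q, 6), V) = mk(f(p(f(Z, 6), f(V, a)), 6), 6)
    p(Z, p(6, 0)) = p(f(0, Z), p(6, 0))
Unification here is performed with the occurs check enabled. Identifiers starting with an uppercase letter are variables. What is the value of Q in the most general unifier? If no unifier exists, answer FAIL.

Decompose mk/2: f(Q, 6) = f(p(f(Z, 6), f(V, a)), 6),  V = 6.
Decompose f/2: Q = p(f(Z, 6), f(V, a)),  6 = 6.
Bind Q := p(f(Z, 6), f(V, a)); no other remaining equation mentions Q.
Delete trivial equation 6 = 6.
Bind V := 6; no other remaining equation mentions V. Substituting into the earlier binding gives Q := p(f(Z, 6), f(6, a)).
Decompose p/2: Z = f(0, Z),  p(6, 0) = p(6, 0).
Occurs check fails: Z occurs in f(0, Z); the equation Z = f(0, Z) has no finite solution.

FAIL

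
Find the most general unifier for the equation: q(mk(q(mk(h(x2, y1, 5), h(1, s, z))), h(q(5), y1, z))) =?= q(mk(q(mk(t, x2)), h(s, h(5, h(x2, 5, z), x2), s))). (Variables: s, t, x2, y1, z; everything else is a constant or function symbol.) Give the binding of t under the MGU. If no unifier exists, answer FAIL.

Decompose q/1: mk(q(mk(h(x2, y1, 5), h(1, s, z))), h(q(5), y1, z)) =?= mk(q(mk(t, x2)), h(s, h(5, h(x2, 5, z), x2), s)).
Decompose mk/2: q(mk(h(x2, y1, 5), h(1, s, z))) =?= q(mk(t, x2)),  h(q(5), y1, z) =?= h(s, h(5, h(x2, 5, z), x2), s).
Decompose q/1: mk(h(x2, y1, 5), h(1, s, z)) =?= mk(t, x2).
Decompose mk/2: h(x2, y1, 5) =?= t,  h(1, s, z) =?= x2.
Bind t := h(x2, y1, 5); no other remaining equation mentions t.
Bind x2 := h(1, s, z); substituting into the remaining equation gives: h(q(5), y1, z) =?= h(s, h(5, h(h(1, s, z), 5, z), h(1, s, z)), s). Substituting into the earlier binding gives t := h(h(1, s, z), y1, 5).
Decompose h/3: q(5) =?= s,  y1 =?= h(5, h(h(1, s, z), 5, z), h(1, s, z)),  z =?= s.
Bind s := q(5); substituting into the remaining equations gives: y1 =?= h(5, h(h(1, q(5), z), 5, z), h(1, q(5), z)),  z =?= q(5). Substituting into the earlier bindings gives t := h(h(1, q(5), z), y1, 5), x2 := h(1, q(5), z).
Bind y1 := h(5, h(h(1, q(5), z), 5, z), h(1, q(5), z)); no other remaining equation mentions y1. Substituting into the earlier binding gives t := h(h(1, q(5), z), h(5, h(h(1, q(5), z), 5, z), h(1, q(5), z)), 5).
Bind z := q(5). Substituting into the earlier bindings gives t := h(h(1, q(5), q(5)), h(5, h(h(1, q(5), q(5)), 5, q(5)), h(1, q(5), q(5))), 5), x2 := h(1, q(5), q(5)), y1 := h(5, h(h(1, q(5), q(5)), 5, q(5)), h(1, q(5), q(5))).
MGU = { t -> h(h(1, q(5), q(5)), h(5, h(h(1, q(5), q(5)), 5, q(5)), h(1, q(5), q(5))), 5), x2 -> h(1, q(5), q(5)), s -> q(5), y1 -> h(5, h(h(1, q(5), q(5)), 5, q(5)), h(1, q(5), q(5))), z -> q(5) }, so t -> h(h(1, q(5), q(5)), h(5, h(h(1, q(5), q(5)), 5, q(5)), h(1, q(5), q(5))), 5).

h(h(1, q(5), q(5)), h(5, h(h(1, q(5), q(5)), 5, q(5)), h(1, q(5), q(5))), 5)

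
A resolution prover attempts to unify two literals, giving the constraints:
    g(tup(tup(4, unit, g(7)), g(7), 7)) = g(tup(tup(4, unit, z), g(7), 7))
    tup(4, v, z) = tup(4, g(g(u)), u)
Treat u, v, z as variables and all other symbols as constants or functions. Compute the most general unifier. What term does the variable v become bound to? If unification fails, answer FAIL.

g(g(g(7)))

Decompose g/1: tup(tup(4, unit, g(7)), g(7), 7) = tup(tup(4, unit, z), g(7), 7).
Decompose tup/3: tup(4, unit, g(7)) = tup(4, unit, z),  g(7) = g(7),  7 = 7.
Decompose tup/3: 4 = 4,  unit = unit,  g(7) = z.
Delete trivial equation 4 = 4.
Delete trivial equation unit = unit.
Bind z := g(7); substituting into the one remaining equation that mentions z gives: tup(4, v, g(7)) = tup(4, g(g(u)), u).
Delete trivial equation g(7) = g(7).
Delete trivial equation 7 = 7.
Decompose tup/3: 4 = 4,  v = g(g(u)),  g(7) = u.
Delete trivial equation 4 = 4.
Bind v := g(g(u)); no other remaining equation mentions v.
Bind u := g(7). Substituting into the earlier binding gives v := g(g(g(7))).
MGU = { z -> g(7), v -> g(g(g(7))), u -> g(7) }, so v -> g(g(g(7))).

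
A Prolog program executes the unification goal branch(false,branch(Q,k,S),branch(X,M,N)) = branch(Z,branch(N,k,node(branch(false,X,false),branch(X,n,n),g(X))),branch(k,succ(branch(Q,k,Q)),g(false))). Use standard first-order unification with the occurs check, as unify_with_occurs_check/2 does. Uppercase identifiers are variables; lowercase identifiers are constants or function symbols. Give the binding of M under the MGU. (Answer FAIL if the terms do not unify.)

succ(branch(g(false),k,g(false)))

Decompose branch/3: false = Z,  branch(Q,k,S) = branch(N,k,node(branch(false,X,false),branch(X,n,n),g(X))),  branch(X,M,N) = branch(k,succ(branch(Q,k,Q)),g(false)).
Bind Z := false; no other remaining equation mentions Z.
Decompose branch/3: Q = N,  k = k,  S = node(branch(false,X,false),branch(X,n,n),g(X)).
Bind Q := N; substituting into the one remaining equation that mentions Q gives: branch(X,M,N) = branch(k,succ(branch(N,k,N)),g(false)).
Delete trivial equation k = k.
Bind S := node(branch(false,X,false),branch(X,n,n),g(X)); no other remaining equation mentions S.
Decompose branch/3: X = k,  M = succ(branch(N,k,N)),  N = g(false).
Bind X := k; no other remaining equation mentions X. Substituting into the earlier binding gives S := node(branch(false,k,false),branch(k,n,n),g(k)).
Bind M := succ(branch(N,k,N)); no other remaining equation mentions M.
Bind N := g(false). Substituting into the earlier bindings gives Q := g(false), M := succ(branch(g(false),k,g(false))).
MGU = { Z -> false, Q -> g(false), S -> node(branch(false,k,false),branch(k,n,n),g(k)), X -> k, M -> succ(branch(g(false),k,g(false))), N -> g(false) }, so M -> succ(branch(g(false),k,g(false))).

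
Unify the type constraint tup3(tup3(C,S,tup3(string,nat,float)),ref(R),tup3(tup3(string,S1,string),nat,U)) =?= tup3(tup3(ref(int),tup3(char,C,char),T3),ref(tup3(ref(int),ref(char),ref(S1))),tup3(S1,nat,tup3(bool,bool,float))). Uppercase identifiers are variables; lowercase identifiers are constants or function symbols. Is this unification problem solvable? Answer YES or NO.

Decompose tup3/3: tup3(C,S,tup3(string,nat,float)) =?= tup3(ref(int),tup3(char,C,char),T3),  ref(R) =?= ref(tup3(ref(int),ref(char),ref(S1))),  tup3(tup3(string,S1,string),nat,U) =?= tup3(S1,nat,tup3(bool,bool,float)).
Decompose tup3/3: C =?= ref(int),  S =?= tup3(char,C,char),  tup3(string,nat,float) =?= T3.
Bind C := ref(int); substituting into the one remaining equation that mentions C gives: S =?= tup3(char,ref(int),char).
Bind S := tup3(char,ref(int),char); no other remaining equation mentions S.
Bind T3 := tup3(string,nat,float); no other remaining equation mentions T3.
Decompose ref/1: R =?= tup3(ref(int),ref(char),ref(S1)).
Bind R := tup3(ref(int),ref(char),ref(S1)); no other remaining equation mentions R.
Decompose tup3/3: tup3(string,S1,string) =?= S1,  nat =?= nat,  U =?= tup3(bool,bool,float).
Occurs check fails: S1 occurs in tup3(string,S1,string); the equation S1 =?= tup3(string,S1,string) has no finite solution.

NO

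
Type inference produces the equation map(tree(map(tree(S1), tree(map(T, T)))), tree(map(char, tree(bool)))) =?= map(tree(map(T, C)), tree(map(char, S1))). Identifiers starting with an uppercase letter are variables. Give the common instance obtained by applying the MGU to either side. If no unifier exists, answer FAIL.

Decompose map/2: tree(map(tree(S1), tree(map(T, T)))) =?= tree(map(T, C)),  tree(map(char, tree(bool))) =?= tree(map(char, S1)).
Decompose tree/1: map(tree(S1), tree(map(T, T))) =?= map(T, C).
Decompose map/2: tree(S1) =?= T,  tree(map(T, T)) =?= C.
Bind T := tree(S1); substituting into the one remaining equation that mentions T gives: tree(map(tree(S1), tree(S1))) =?= C.
Bind C := tree(map(tree(S1), tree(S1))); no other remaining equation mentions C.
Decompose tree/1: map(char, tree(bool)) =?= map(char, S1).
Decompose map/2: char =?= char,  tree(bool) =?= S1.
Delete trivial equation char =?= char.
Bind S1 := tree(bool). Substituting into the earlier bindings gives T := tree(tree(bool)), C := tree(map(tree(tree(bool)), tree(tree(bool)))).
Applying the MGU to either side gives map(tree(map(tree(tree(bool)), tree(map(tree(tree(bool)), tree(tree(bool)))))), tree(map(char, tree(bool)))).

map(tree(map(tree(tree(bool)), tree(map(tree(tree(bool)), tree(tree(bool)))))), tree(map(char, tree(bool))))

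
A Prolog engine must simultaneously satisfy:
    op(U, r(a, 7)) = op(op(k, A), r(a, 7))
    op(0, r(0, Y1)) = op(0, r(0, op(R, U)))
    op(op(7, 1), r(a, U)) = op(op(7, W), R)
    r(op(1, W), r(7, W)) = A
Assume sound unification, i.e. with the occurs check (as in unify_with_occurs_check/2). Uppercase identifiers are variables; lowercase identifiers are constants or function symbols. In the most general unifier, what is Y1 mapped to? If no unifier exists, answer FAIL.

op(r(a, op(k, r(op(1, 1), r(7, 1)))), op(k, r(op(1, 1), r(7, 1))))

Decompose op/2: U = op(k, A),  r(a, 7) = r(a, 7).
Bind U := op(k, A); substituting into the 2 remaining equations that mention U gives: op(0, r(0, Y1)) = op(0, r(0, op(R, op(k, A)))),  op(op(7, 1), r(a, op(k, A))) = op(op(7, W), R).
Delete trivial equation r(a, 7) = r(a, 7).
Decompose op/2: 0 = 0,  r(0, Y1) = r(0, op(R, op(k, A))).
Delete trivial equation 0 = 0.
Decompose r/2: 0 = 0,  Y1 = op(R, op(k, A)).
Delete trivial equation 0 = 0.
Bind Y1 := op(R, op(k, A)); no other remaining equation mentions Y1.
Decompose op/2: op(7, 1) = op(7, W),  r(a, op(k, A)) = R.
Decompose op/2: 7 = 7,  1 = W.
Delete trivial equation 7 = 7.
Bind W := 1; substituting into the one remaining equation that mentions W gives: r(op(1, 1), r(7, 1)) = A.
Bind R := r(a, op(k, A)); no other remaining equation mentions R. Substituting into the earlier binding gives Y1 := op(r(a, op(k, A)), op(k, A)).
Bind A := r(op(1, 1), r(7, 1)). Substituting into the earlier bindings gives U := op(k, r(op(1, 1), r(7, 1))), Y1 := op(r(a, op(k, r(op(1, 1), r(7, 1)))), op(k, r(op(1, 1), r(7, 1)))), R := r(a, op(k, r(op(1, 1), r(7, 1)))).
MGU = { U -> op(k, r(op(1, 1), r(7, 1))), Y1 -> op(r(a, op(k, r(op(1, 1), r(7, 1)))), op(k, r(op(1, 1), r(7, 1)))), W -> 1, R -> r(a, op(k, r(op(1, 1), r(7, 1)))), A -> r(op(1, 1), r(7, 1)) }, so Y1 -> op(r(a, op(k, r(op(1, 1), r(7, 1)))), op(k, r(op(1, 1), r(7, 1)))).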